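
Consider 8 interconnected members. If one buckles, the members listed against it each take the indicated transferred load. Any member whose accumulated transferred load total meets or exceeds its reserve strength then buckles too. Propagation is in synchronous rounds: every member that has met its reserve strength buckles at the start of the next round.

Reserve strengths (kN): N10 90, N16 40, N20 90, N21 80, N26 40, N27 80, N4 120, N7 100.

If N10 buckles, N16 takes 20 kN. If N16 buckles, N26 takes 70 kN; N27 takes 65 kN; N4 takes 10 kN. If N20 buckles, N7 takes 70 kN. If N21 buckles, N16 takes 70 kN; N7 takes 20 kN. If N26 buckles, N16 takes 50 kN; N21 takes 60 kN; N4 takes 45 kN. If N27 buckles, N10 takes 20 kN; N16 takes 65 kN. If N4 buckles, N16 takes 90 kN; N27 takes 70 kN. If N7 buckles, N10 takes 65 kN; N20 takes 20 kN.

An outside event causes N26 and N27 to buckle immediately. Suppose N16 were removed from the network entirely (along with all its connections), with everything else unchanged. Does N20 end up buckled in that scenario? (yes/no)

no

With N16 removed:
Round 1 — N26, N27 buckle (initial).
  N10: +20 → 20 < 90
  N21: +60 → 60 < 80
  N4: +45 → 45 < 120
No further bucklings.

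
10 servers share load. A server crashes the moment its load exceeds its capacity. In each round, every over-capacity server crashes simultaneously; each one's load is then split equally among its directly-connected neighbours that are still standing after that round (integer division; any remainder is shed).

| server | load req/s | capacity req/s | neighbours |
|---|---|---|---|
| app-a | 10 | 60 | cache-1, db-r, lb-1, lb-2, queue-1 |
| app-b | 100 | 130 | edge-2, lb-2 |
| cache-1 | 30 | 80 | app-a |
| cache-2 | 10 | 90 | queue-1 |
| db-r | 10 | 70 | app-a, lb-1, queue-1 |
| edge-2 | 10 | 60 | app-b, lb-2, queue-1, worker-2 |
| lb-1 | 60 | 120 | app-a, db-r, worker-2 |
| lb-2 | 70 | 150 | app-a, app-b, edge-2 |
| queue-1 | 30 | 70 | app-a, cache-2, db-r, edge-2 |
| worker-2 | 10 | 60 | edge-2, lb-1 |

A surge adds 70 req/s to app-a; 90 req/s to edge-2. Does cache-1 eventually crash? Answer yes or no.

Round 1 — app-a at 80 > 60; edge-2 at 100 > 60. app-a, edge-2 crash.
  app-a sheds 80 req/s to cache-1, db-r, lb-1, lb-2, queue-1: 16 each.
    cache-1: 30+16 = 46 ≤ 80
    db-r: 10+16 = 26 ≤ 70
    lb-1: 60+16 = 76 ≤ 120
    lb-2: 70+16 = 86 ≤ 150
    queue-1: 30+16 = 46 ≤ 70
  edge-2 sheds 100 req/s to app-b, lb-2, queue-1, worker-2: 25 each.
    app-b: 100+25 = 125 ≤ 130
    lb-2: 86+25 = 111 ≤ 150
    queue-1: 46+25 = 71 > 70
    worker-2: 10+25 = 35 ≤ 60
Round 2 — queue-1 crashes.
  queue-1 sheds 71 req/s to cache-2, db-r: 35 each (1 lost).
    cache-2: 10+35 = 45 ≤ 90
    db-r: 26+35 = 61 ≤ 70
No further crashes.

no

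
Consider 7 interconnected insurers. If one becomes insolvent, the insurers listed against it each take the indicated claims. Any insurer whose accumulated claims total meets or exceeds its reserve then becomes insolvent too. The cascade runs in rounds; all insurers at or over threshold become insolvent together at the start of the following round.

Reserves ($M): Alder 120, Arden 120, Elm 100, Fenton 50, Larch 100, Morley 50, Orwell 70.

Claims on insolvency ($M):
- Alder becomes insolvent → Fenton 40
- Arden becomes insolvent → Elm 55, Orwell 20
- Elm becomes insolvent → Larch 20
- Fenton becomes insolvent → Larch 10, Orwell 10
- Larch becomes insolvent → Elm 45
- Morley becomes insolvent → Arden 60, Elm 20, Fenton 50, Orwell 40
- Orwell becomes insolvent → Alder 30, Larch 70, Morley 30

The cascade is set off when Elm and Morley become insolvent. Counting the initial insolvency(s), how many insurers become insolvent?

3

Round 1 — Elm, Morley become insolvent (initial).
  Arden: +60 → 60 < 120
  Fenton: +50 → 50 ≥ 50
  Larch: +20 → 20 < 100
  Orwell: +40 → 40 < 70
Round 2 — Fenton becomes insolvent.
  Larch: +10 → 30 < 100
  Orwell: +10 → 50 < 70
No further insolvencies.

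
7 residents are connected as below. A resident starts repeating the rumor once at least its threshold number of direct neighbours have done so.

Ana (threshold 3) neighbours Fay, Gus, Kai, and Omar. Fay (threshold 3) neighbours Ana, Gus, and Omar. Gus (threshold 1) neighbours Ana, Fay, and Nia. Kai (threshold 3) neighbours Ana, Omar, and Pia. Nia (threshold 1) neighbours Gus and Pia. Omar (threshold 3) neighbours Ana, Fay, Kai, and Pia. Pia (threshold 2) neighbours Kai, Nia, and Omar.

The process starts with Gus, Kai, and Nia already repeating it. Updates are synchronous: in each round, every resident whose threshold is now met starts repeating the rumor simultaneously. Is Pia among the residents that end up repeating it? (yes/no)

Round 1 — Gus, Kai, Nia start repeating the rumor (initial).
Round 2 — checking thresholds:
  Ana: 2 of 4 neighbours < 3, below threshold.
  Fay: 1 of 3 neighbours < 3, below threshold.
  Omar: 1 of 4 neighbours < 3, below threshold.
  Pia: 2 of 3 neighbours ≥ 2, starts repeating the rumor.
Round 3 — no new spreads; cascade stops.

yes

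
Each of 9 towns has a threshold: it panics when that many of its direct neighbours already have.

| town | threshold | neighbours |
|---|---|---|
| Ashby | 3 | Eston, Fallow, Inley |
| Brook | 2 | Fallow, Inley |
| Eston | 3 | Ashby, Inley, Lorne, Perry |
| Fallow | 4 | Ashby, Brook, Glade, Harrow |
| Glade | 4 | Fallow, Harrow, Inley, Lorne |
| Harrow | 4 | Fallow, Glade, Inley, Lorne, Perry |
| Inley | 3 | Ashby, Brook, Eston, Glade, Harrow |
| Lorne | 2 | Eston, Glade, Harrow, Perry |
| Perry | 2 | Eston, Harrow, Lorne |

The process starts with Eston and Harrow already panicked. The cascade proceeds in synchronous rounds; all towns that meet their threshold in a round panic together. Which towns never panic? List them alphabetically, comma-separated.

Ashby, Brook, Fallow, Glade, Inley

Round 1 — Eston, Harrow panic (initial).
Round 2 — checking thresholds:
  Ashby: 1 of 3 neighbours < 3, below threshold.
  Fallow: 1 of 4 neighbours < 4, below threshold.
  Glade: 1 of 4 neighbours < 4, below threshold.
  Inley: 2 of 5 neighbours < 3, below threshold.
  Lorne: 2 of 4 neighbours ≥ 2, panics.
  Perry: 2 of 3 neighbours ≥ 2, panics.
Round 3 — no new panics; cascade stops.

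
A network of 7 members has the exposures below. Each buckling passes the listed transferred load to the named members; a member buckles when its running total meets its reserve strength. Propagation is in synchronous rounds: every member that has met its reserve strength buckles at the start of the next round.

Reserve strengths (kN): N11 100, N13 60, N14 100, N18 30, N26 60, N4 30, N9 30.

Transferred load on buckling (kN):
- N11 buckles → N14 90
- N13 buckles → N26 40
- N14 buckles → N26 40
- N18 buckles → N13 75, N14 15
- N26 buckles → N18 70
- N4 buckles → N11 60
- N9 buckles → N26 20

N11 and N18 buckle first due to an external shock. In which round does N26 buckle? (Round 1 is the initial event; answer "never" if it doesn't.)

3

Round 1 — N11, N18 buckle (initial).
  N13: +75 → 75 ≥ 60
  N14: +90+15 → 105 ≥ 100
Round 2 — N13, N14 buckle.
  N26: +40+40 → 80 ≥ 60
Round 3 — N26 buckles.
No further bucklings.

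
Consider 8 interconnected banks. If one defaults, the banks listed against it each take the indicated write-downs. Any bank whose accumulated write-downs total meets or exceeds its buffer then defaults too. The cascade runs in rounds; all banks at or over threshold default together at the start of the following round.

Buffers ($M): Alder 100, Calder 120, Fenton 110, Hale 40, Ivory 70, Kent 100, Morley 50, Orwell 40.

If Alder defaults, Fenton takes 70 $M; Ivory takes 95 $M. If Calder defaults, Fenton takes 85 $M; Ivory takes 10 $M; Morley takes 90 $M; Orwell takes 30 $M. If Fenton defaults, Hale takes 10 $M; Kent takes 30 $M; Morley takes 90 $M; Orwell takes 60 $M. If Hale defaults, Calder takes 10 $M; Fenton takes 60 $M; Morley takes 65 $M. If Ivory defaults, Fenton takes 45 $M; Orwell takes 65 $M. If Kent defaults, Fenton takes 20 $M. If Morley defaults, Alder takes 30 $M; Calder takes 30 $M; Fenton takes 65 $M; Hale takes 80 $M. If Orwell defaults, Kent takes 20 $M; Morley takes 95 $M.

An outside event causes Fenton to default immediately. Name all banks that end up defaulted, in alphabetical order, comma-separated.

Fenton, Hale, Morley, Orwell

Round 1 — Fenton defaults (initial).
  Hale: +10 → 10 < 40
  Kent: +30 → 30 < 100
  Morley: +90 → 90 ≥ 50
  Orwell: +60 → 60 ≥ 40
Round 2 — Morley, Orwell default.
  Alder: +30 → 30 < 100
  Calder: +30 → 30 < 120
  Hale: +80 → 90 ≥ 40
  Kent: +20 → 50 < 100
Round 3 — Hale defaults.
  Calder: +10 → 40 < 120
No further defaults.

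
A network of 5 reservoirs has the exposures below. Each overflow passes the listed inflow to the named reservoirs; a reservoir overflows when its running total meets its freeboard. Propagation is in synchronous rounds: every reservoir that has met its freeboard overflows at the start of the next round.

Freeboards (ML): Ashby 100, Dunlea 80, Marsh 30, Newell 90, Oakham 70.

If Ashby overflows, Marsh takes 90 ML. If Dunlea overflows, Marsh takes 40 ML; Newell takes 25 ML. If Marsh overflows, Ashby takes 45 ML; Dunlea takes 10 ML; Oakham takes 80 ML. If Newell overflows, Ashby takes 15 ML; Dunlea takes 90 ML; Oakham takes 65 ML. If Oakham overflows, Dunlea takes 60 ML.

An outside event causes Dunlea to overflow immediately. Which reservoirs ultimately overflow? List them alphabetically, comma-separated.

Dunlea, Marsh, Oakham

Round 1 — Dunlea overflows (initial).
  Marsh: +40 → 40 ≥ 30
  Newell: +25 → 25 < 90
Round 2 — Marsh overflows.
  Ashby: +45 → 45 < 100
  Oakham: +80 → 80 ≥ 70
Round 3 — Oakham overflows.
No further overflows.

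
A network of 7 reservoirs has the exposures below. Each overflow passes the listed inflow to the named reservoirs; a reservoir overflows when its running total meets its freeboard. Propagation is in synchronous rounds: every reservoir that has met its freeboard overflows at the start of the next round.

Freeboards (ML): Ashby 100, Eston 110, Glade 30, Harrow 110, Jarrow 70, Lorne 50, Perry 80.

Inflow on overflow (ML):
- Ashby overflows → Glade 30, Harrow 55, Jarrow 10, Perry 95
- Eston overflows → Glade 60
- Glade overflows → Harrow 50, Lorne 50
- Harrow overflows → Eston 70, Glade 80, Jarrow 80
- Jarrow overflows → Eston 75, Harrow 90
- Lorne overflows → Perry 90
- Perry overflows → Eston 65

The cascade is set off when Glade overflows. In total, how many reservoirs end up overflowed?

Round 1 — Glade overflows (initial).
  Harrow: +50 → 50 < 110
  Lorne: +50 → 50 ≥ 50
Round 2 — Lorne overflows.
  Perry: +90 → 90 ≥ 80
Round 3 — Perry overflows.
  Eston: +65 → 65 < 110
No further overflows.

3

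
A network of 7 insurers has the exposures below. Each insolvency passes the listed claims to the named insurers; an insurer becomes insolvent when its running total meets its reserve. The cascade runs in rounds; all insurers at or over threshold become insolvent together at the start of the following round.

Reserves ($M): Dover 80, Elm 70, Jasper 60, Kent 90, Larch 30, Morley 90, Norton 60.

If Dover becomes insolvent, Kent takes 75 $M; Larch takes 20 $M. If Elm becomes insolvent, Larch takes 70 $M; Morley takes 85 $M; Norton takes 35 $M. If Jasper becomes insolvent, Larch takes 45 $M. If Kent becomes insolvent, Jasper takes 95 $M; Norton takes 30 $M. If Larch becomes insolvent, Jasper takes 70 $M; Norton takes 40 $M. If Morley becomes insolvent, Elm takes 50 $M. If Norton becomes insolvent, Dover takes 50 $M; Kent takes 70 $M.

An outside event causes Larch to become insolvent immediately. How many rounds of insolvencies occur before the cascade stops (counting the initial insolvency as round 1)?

2

Round 1 — Larch becomes insolvent (initial).
  Jasper: +70 → 70 ≥ 60
  Norton: +40 → 40 < 60
Round 2 — Jasper becomes insolvent.
No further insolvencies.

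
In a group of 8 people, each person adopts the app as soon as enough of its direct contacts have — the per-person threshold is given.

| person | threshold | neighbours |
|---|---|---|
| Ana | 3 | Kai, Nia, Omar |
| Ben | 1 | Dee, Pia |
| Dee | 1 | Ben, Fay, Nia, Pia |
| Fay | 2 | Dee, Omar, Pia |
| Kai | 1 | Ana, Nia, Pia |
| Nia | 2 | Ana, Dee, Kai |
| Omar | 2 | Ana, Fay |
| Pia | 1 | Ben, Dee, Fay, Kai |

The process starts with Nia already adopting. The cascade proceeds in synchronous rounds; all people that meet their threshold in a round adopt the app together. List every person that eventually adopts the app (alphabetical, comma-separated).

Round 1 — Nia adopts the app (initial).
Round 2 — checking thresholds:
  Ana: 1 of 3 neighbours < 3, holds.
  Dee: 1 of 4 neighbours ≥ 1, adopts the app.
  Kai: 1 of 3 neighbours ≥ 1, adopts the app.
Round 3 — checking thresholds:
  Ana: 2 of 3 neighbours < 3, holds.
  Ben: 1 of 2 neighbours ≥ 1, adopts the app.
  Fay: 1 of 3 neighbours < 2, holds.
  Pia: 2 of 4 neighbours ≥ 1, adopts the app.
Round 4 — checking thresholds:
  Ana: 2 of 3 neighbours < 3, holds.
  Fay: 2 of 3 neighbours ≥ 2, adopts the app.
Round 5 — no new adoptions; cascade stops.

Ben, Dee, Fay, Kai, Nia, Pia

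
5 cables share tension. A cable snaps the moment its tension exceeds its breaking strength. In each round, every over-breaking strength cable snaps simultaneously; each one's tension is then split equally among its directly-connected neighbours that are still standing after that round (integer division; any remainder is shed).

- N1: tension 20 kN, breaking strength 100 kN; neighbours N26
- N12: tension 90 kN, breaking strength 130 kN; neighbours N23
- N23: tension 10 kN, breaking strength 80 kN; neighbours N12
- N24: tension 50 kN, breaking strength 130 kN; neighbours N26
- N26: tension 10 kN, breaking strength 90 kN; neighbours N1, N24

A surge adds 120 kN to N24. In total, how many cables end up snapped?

Round 1 — N24 at 170 > 130. N24 snaps.
  N24 sheds 170 kN to N26: 170 each.
    N26: 10+170 = 180 > 90
Round 2 — N26 snaps.
  N26 sheds 180 kN to N1: 180 each.
    N1: 20+180 = 200 > 100
Round 3 — N1 snaps.
  N1 sheds 200 kN: no online neighbours, lost.
No further breaks.

3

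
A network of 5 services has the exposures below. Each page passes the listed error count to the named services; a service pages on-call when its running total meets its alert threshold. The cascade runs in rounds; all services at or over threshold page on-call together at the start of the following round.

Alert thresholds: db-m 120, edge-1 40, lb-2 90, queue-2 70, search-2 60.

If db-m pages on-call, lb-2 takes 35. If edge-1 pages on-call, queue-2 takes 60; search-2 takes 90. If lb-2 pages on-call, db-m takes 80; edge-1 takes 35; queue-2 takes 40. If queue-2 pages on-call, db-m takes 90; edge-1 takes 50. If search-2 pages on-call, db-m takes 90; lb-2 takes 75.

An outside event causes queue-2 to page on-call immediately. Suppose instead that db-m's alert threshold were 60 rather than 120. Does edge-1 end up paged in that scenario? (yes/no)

With db-m's alert threshold at 60:
Round 1 — queue-2 pages on-call (initial).
  db-m: +90 → 90 ≥ 60
  edge-1: +50 → 50 ≥ 40
Round 2 — db-m, edge-1 page on-call.
  lb-2: +35 → 35 < 90
  search-2: +90 → 90 ≥ 60
Round 3 — search-2 pages on-call.
  lb-2: +75 → 110 ≥ 90
Round 4 — lb-2 pages on-call.
No further pages.

yes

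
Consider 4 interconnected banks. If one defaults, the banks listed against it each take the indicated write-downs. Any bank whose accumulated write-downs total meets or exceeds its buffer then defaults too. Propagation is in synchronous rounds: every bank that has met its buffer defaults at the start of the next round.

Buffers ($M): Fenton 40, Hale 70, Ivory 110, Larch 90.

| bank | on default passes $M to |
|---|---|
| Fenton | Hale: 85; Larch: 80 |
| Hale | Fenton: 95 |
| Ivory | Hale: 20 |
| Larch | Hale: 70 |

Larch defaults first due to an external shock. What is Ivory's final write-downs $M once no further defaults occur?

Round 1 — Larch defaults (initial).
  Hale: +70 → 70 ≥ 70
Round 2 — Hale defaults.
  Fenton: +95 → 95 ≥ 40
Round 3 — Fenton defaults.
No further defaults.

0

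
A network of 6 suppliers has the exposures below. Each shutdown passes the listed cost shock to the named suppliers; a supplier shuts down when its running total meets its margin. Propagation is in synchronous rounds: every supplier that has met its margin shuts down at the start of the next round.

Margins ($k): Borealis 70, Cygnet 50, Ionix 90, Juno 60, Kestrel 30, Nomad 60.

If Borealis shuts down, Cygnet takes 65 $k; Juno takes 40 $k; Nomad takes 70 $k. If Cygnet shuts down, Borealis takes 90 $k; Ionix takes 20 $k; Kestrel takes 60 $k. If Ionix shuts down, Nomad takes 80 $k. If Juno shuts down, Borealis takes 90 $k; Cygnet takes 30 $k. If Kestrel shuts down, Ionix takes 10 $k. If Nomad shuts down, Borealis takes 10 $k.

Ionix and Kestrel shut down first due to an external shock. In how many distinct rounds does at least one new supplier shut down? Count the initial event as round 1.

2

Round 1 — Ionix, Kestrel shut down (initial).
  Nomad: +80 → 80 ≥ 60
Round 2 — Nomad shuts down.
  Borealis: +10 → 10 < 70
No further shutdowns.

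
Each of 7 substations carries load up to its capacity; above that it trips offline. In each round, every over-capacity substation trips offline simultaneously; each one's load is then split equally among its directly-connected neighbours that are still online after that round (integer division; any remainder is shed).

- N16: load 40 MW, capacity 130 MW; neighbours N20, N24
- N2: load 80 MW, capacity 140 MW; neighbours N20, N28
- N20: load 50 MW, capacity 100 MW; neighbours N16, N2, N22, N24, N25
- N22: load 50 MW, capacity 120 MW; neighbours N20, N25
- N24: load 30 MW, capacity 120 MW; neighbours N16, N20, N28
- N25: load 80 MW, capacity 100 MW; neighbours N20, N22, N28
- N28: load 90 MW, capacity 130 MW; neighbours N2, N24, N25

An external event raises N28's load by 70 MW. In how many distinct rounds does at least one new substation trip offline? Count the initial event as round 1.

4

Round 1 — N28 at 160 > 130. N28 trips offline.
  N28 sheds 160 MW to N2, N24, N25: 53 each (1 lost).
    N2: 80+53 = 133 ≤ 140
    N24: 30+53 = 83 ≤ 120
    N25: 80+53 = 133 > 100
Round 2 — N25 trips offline.
  N25 sheds 133 MW to N20, N22: 66 each (1 lost).
    N20: 50+66 = 116 > 100
    N22: 50+66 = 116 ≤ 120
Round 3 — N20 trips offline.
  N20 sheds 116 MW to N16, N2, N22, N24: 29 each.
    N16: 40+29 = 69 ≤ 130
    N2: 133+29 = 162 > 140
    N22: 116+29 = 145 > 120
    N24: 83+29 = 112 ≤ 120
Round 4 — N2, N22 trip offline.
  N2 sheds 162 MW: no online neighbours, lost.
  N22 sheds 145 MW: no online neighbours, lost.
No further trips.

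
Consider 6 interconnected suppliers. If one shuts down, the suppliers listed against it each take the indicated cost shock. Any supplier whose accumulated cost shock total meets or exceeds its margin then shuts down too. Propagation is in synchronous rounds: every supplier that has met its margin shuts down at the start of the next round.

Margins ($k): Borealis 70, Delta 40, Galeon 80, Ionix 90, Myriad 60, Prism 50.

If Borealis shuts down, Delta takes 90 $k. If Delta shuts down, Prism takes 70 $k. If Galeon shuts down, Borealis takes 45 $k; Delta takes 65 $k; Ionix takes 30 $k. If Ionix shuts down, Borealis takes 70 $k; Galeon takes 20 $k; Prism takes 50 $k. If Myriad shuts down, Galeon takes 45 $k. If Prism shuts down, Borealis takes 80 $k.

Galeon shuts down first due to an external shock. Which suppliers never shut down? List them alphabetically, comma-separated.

Ionix, Myriad

Round 1 — Galeon shuts down (initial).
  Borealis: +45 → 45 < 70
  Delta: +65 → 65 ≥ 40
  Ionix: +30 → 30 < 90
Round 2 — Delta shuts down.
  Prism: +70 → 70 ≥ 50
Round 3 — Prism shuts down.
  Borealis: +80 → 125 ≥ 70
Round 4 — Borealis shuts down.
No further shutdowns.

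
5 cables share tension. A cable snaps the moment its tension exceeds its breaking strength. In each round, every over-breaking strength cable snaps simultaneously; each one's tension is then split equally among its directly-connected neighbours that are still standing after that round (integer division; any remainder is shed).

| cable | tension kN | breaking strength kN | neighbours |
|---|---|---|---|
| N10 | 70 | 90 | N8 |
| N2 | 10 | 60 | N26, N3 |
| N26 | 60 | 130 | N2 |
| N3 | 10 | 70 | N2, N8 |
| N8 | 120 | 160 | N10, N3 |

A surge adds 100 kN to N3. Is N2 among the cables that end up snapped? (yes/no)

Round 1 — N3 at 110 > 70. N3 snaps.
  N3 sheds 110 kN to N2, N8: 55 each.
    N2: 10+55 = 65 > 60
    N8: 120+55 = 175 > 160
Round 2 — N2, N8 snap.
  N2 sheds 65 kN to N26: 65 each.
    N26: 60+65 = 125 ≤ 130
  N8 sheds 175 kN to N10: 175 each.
    N10: 70+175 = 245 > 90
Round 3 — N10 snaps.
  N10 sheds 245 kN: no online neighbours, lost.
No further breaks.

yes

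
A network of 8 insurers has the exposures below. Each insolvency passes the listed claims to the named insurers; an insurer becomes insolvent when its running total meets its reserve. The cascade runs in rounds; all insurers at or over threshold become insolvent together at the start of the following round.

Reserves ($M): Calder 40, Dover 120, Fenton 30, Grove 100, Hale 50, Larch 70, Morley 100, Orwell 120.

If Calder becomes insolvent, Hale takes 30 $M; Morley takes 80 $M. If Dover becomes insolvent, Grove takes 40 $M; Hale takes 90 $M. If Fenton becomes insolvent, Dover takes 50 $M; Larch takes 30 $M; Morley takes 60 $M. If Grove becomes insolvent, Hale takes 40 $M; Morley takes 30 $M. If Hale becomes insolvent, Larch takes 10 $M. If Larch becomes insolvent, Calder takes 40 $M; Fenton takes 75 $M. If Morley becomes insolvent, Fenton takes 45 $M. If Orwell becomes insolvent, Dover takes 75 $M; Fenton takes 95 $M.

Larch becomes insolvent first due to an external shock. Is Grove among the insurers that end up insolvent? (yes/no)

Round 1 — Larch becomes insolvent (initial).
  Calder: +40 → 40 ≥ 40
  Fenton: +75 → 75 ≥ 30
Round 2 — Calder, Fenton become insolvent.
  Dover: +50 → 50 < 120
  Hale: +30 → 30 < 50
  Morley: +80+60 → 140 ≥ 100
Round 3 — Morley becomes insolvent.
No further insolvencies.

no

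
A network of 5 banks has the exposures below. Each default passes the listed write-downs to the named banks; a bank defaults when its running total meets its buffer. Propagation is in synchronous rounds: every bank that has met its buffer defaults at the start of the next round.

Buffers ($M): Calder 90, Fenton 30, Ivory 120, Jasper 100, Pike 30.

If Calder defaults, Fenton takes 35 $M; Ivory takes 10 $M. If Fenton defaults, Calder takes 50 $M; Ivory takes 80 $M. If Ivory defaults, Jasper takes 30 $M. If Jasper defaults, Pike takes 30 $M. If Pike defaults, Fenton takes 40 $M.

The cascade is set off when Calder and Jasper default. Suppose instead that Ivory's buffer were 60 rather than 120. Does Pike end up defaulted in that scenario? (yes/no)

yes

With Ivory's buffer at 60:
Round 1 — Calder, Jasper default (initial).
  Fenton: +35 → 35 ≥ 30
  Ivory: +10 → 10 < 60
  Pike: +30 → 30 ≥ 30
Round 2 — Fenton, Pike default.
  Ivory: +80 → 90 ≥ 60
Round 3 — Ivory defaults.
No further defaults.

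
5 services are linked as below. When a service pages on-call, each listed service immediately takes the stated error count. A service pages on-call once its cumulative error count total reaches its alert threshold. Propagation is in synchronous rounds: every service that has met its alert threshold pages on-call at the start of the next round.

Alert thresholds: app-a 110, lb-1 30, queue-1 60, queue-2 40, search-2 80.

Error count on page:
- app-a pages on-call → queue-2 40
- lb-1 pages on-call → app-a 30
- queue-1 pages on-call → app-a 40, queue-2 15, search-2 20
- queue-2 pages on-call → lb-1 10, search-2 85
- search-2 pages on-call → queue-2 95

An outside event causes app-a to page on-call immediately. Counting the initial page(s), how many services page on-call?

Round 1 — app-a pages on-call (initial).
  queue-2: +40 → 40 ≥ 40
Round 2 — queue-2 pages on-call.
  lb-1: +10 → 10 < 30
  search-2: +85 → 85 ≥ 80
Round 3 — search-2 pages on-call.
No further pages.

3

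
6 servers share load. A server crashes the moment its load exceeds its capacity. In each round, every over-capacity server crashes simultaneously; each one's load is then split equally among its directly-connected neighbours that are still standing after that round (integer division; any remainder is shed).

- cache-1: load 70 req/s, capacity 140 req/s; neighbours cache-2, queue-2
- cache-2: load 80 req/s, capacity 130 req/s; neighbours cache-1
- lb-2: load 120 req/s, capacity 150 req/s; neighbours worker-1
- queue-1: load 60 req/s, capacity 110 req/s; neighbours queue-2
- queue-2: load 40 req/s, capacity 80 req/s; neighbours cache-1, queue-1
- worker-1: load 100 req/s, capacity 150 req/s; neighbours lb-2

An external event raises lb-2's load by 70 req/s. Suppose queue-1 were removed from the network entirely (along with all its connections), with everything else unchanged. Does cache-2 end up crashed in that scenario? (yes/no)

no

With queue-1 removed:
Round 1 — lb-2 at 190 > 150. lb-2 crashes.
  lb-2 sheds 190 req/s to worker-1: 190 each.
    worker-1: 100+190 = 290 > 150
Round 2 — worker-1 crashes.
  worker-1 sheds 290 req/s: no online neighbours, lost.
No further crashes.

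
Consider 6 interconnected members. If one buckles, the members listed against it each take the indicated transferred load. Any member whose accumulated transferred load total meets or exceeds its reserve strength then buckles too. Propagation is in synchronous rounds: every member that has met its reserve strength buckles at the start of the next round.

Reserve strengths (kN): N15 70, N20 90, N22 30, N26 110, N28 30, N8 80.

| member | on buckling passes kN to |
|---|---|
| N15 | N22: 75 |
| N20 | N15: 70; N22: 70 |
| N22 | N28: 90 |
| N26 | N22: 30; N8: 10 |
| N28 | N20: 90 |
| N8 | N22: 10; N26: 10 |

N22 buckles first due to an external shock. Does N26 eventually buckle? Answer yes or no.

Round 1 — N22 buckles (initial).
  N28: +90 → 90 ≥ 30
Round 2 — N28 buckles.
  N20: +90 → 90 ≥ 90
Round 3 — N20 buckles.
  N15: +70 → 70 ≥ 70
Round 4 — N15 buckles.
No further bucklings.

no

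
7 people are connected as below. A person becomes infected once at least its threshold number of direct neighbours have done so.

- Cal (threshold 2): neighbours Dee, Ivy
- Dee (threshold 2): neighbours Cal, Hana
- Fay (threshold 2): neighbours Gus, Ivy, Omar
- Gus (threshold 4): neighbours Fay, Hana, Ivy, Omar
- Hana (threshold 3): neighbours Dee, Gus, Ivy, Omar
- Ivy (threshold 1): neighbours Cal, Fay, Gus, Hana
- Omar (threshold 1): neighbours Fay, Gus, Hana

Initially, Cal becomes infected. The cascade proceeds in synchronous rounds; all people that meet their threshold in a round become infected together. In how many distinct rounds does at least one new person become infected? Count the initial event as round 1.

2

Round 1 — Cal becomes infected (initial).
Round 2 — checking thresholds:
  Dee: 1 of 2 neighbours < 2, not yet.
  Ivy: 1 of 4 neighbours ≥ 1, becomes infected.
Round 3 — no new infections; cascade stops.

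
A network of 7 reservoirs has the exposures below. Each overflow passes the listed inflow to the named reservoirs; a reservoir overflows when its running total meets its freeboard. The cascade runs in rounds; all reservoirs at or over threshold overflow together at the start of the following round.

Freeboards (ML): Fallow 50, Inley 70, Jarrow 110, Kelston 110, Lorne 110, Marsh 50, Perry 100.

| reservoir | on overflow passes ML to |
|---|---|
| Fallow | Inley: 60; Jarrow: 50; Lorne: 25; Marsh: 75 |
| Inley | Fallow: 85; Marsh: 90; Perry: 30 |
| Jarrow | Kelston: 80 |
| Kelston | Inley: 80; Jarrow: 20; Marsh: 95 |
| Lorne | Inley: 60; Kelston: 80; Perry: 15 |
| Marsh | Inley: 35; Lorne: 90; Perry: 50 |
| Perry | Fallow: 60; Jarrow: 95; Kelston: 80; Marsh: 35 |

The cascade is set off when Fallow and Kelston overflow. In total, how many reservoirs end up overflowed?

Round 1 — Fallow, Kelston overflow (initial).
  Inley: +60+80 → 140 ≥ 70
  Jarrow: +50+20 → 70 < 110
  Lorne: +25 → 25 < 110
  Marsh: +75+95 → 170 ≥ 50
Round 2 — Inley, Marsh overflow.
  Lorne: +90 → 115 ≥ 110
  Perry: +30+50 → 80 < 100
Round 3 — Lorne overflows.
  Perry: +15 → 95 < 100
No further overflows.

5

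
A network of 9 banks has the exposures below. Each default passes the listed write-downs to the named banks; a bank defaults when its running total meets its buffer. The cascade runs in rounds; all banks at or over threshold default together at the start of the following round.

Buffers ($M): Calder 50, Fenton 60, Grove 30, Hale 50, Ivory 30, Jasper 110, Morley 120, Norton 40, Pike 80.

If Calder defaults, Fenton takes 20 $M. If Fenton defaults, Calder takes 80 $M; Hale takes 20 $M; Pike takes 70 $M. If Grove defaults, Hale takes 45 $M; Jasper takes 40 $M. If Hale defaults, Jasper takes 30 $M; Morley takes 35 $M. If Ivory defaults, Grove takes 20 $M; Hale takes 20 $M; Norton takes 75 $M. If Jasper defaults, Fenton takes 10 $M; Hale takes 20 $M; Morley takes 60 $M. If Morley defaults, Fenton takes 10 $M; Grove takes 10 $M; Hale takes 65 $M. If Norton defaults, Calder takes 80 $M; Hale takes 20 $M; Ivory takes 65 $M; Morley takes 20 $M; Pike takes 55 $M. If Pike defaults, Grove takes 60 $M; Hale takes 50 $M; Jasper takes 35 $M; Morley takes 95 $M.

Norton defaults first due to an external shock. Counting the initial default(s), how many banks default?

Round 1 — Norton defaults (initial).
  Calder: +80 → 80 ≥ 50
  Hale: +20 → 20 < 50
  Ivory: +65 → 65 ≥ 30
  Morley: +20 → 20 < 120
  Pike: +55 → 55 < 80
Round 2 — Calder, Ivory default.
  Fenton: +20 → 20 < 60
  Grove: +20 → 20 < 30
  Hale: +20 → 40 < 50
No further defaults.

3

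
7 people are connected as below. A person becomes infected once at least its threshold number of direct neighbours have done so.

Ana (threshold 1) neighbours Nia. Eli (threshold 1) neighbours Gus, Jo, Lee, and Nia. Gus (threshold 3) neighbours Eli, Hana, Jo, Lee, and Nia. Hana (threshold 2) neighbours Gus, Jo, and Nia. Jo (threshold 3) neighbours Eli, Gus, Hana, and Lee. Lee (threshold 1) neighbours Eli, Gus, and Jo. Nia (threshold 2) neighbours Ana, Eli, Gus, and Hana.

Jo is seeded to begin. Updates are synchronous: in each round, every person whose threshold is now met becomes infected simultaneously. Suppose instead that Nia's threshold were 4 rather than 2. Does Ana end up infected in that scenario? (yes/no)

no

With Nia's threshold at 4:
Round 1 — Jo becomes infected (initial).
Round 2 — checking thresholds:
  Eli: 1 of 4 neighbours ≥ 1, becomes infected.
  Gus: 1 of 5 neighbours < 3, holds.
  Hana: 1 of 3 neighbours < 2, holds.
  Lee: 1 of 3 neighbours ≥ 1, becomes infected.
Round 3 — checking thresholds:
  Gus: 3 of 5 neighbours ≥ 3, becomes infected.
  Hana: 1 of 3 neighbours < 2, holds.
  Nia: 1 of 4 neighbours < 4, holds.
Round 4 — checking thresholds:
  Hana: 2 of 3 neighbours ≥ 2, becomes infected.
  Nia: 2 of 4 neighbours < 4, holds.
Round 5 — no new infections; cascade stops.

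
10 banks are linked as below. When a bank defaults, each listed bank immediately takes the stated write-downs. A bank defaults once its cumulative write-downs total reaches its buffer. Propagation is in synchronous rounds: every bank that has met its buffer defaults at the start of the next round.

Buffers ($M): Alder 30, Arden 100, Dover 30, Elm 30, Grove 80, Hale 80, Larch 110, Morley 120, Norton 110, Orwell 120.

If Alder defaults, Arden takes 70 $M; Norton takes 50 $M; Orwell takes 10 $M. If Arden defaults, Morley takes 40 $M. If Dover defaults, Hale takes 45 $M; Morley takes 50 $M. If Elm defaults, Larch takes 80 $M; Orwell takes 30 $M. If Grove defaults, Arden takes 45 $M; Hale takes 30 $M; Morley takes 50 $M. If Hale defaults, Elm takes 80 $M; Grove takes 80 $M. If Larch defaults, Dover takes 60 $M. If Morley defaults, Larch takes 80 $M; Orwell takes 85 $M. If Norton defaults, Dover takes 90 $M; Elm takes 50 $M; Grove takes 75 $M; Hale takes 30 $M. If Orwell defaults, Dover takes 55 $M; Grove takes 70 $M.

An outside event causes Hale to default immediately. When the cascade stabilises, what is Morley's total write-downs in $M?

50

Round 1 — Hale defaults (initial).
  Elm: +80 → 80 ≥ 30
  Grove: +80 → 80 ≥ 80
Round 2 — Elm, Grove default.
  Arden: +45 → 45 < 100
  Larch: +80 → 80 < 110
  Morley: +50 → 50 < 120
  Orwell: +30 → 30 < 120
No further defaults.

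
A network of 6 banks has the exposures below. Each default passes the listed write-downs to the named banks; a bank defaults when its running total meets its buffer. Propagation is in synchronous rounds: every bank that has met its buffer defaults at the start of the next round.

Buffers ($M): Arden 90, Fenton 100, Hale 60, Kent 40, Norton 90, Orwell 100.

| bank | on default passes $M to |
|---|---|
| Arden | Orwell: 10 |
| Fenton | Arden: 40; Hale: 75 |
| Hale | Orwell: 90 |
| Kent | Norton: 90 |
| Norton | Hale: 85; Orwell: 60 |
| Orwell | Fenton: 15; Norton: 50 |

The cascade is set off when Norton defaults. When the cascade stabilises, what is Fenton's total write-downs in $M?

Round 1 — Norton defaults (initial).
  Hale: +85 → 85 ≥ 60
  Orwell: +60 → 60 < 100
Round 2 — Hale defaults.
  Orwell: +90 → 150 ≥ 100
Round 3 — Orwell defaults.
  Fenton: +15 → 15 < 100
No further defaults.

15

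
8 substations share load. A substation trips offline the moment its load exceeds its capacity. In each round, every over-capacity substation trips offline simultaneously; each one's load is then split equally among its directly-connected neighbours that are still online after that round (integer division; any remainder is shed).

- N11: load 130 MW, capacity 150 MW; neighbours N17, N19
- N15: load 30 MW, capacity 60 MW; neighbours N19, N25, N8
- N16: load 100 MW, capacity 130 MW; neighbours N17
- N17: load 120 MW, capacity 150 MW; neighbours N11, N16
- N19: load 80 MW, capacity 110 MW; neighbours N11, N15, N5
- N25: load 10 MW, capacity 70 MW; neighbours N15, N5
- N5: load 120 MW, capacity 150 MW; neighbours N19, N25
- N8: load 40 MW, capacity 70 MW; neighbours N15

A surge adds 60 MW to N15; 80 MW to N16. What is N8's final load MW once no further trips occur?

Round 1 — N15 at 90 > 60; N16 at 180 > 130. N15, N16 trip offline.
  N15 sheds 90 MW to N19, N25, N8: 30 each.
    N19: 80+30 = 110 ≤ 110
    N25: 10+30 = 40 ≤ 70
    N8: 40+30 = 70 ≤ 70
  N16 sheds 180 MW to N17: 180 each.
    N17: 120+180 = 300 > 150
Round 2 — N17 trips offline.
  N17 sheds 300 MW to N11: 300 each.
    N11: 130+300 = 430 > 150
Round 3 — N11 trips offline.
  N11 sheds 430 MW to N19: 430 each.
    N19: 110+430 = 540 > 110
Round 4 — N19 trips offline.
  N19 sheds 540 MW to N5: 540 each.
    N5: 120+540 = 660 > 150
Round 5 — N5 trips offline.
  N5 sheds 660 MW to N25: 660 each.
    N25: 40+660 = 700 > 70
Round 6 — N25 trips offline.
  N25 sheds 700 MW: no online neighbours, lost.
No further trips.

70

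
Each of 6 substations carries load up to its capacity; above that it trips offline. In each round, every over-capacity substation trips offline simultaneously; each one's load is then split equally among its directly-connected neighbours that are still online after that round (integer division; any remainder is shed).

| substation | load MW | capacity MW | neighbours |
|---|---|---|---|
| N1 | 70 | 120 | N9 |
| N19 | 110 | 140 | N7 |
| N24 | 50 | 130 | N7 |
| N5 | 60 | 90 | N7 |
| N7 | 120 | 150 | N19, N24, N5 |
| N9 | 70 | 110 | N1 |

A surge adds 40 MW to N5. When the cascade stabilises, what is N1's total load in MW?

Round 1 — N5 at 100 > 90. N5 trips offline.
  N5 sheds 100 MW to N7: 100 each.
    N7: 120+100 = 220 > 150
Round 2 — N7 trips offline.
  N7 sheds 220 MW to N19, N24: 110 each.
    N19: 110+110 = 220 > 140
    N24: 50+110 = 160 > 130
Round 3 — N19, N24 trip offline.
  N19 sheds 220 MW: no online neighbours, lost.
  N24 sheds 160 MW: no online neighbours, lost.
No further trips.

70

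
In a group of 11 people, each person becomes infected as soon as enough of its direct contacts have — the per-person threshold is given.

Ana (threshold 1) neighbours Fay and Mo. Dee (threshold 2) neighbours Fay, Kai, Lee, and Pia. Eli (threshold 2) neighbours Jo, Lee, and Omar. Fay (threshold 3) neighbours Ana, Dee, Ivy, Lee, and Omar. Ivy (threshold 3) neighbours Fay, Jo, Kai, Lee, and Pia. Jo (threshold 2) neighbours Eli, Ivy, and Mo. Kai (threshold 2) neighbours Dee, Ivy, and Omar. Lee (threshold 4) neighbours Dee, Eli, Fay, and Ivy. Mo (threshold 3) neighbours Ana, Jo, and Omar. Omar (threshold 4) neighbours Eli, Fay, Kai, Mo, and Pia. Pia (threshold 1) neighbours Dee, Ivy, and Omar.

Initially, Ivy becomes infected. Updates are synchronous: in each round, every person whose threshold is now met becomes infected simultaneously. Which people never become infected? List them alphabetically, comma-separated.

Round 1 — Ivy becomes infected (initial).
Round 2 — checking thresholds:
  Fay: 1 of 5 neighbours < 3, not yet.
  Jo: 1 of 3 neighbours < 2, not yet.
  Kai: 1 of 3 neighbours < 2, not yet.
  Lee: 1 of 4 neighbours < 4, not yet.
  Pia: 1 of 3 neighbours ≥ 1, becomes infected.
Round 3 — no new infections; cascade stops.

Ana, Dee, Eli, Fay, Jo, Kai, Lee, Mo, Omar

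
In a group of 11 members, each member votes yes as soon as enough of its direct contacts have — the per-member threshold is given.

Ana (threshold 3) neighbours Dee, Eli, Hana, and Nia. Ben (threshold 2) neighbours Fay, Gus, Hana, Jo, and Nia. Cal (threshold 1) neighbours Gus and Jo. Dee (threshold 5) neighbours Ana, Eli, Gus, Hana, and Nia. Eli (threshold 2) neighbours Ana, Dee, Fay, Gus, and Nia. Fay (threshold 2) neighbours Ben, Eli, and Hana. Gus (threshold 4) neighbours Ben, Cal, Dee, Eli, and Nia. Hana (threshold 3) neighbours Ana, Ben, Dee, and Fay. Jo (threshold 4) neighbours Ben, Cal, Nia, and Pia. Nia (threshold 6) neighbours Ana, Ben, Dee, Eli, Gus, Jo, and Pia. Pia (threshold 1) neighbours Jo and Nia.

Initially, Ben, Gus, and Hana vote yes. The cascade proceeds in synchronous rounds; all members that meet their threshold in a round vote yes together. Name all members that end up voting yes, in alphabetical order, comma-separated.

Round 1 — Ben, Gus, Hana vote yes (initial).
Round 2 — checking thresholds:
  Ana: 1 of 4 neighbours < 3, below threshold.
  Cal: 1 of 2 neighbours ≥ 1, votes yes.
  Dee: 2 of 5 neighbours < 5, below threshold.
  Eli: 1 of 5 neighbours < 2, below threshold.
  Fay: 2 of 3 neighbours ≥ 2, votes yes.
  Jo: 1 of 4 neighbours < 4, below threshold.
  Nia: 2 of 7 neighbours < 6, below threshold.
Round 3 — checking thresholds:
  Ana: 1 of 4 neighbours < 3, below threshold.
  Dee: 2 of 5 neighbours < 5, below threshold.
  Eli: 2 of 5 neighbours ≥ 2, votes yes.
  Jo: 2 of 4 neighbours < 4, below threshold.
  Nia: 2 of 7 neighbours < 6, below threshold.
Round 4 — no new yes votes; cascade stops.

Ben, Cal, Eli, Fay, Gus, Hana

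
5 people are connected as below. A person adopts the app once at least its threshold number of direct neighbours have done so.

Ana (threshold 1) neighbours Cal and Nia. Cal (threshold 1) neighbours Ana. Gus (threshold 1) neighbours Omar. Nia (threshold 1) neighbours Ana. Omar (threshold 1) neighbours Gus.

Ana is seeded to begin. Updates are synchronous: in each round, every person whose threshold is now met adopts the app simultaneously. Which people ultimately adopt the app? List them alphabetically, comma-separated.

Ana, Cal, Nia

Round 1 — Ana adopts the app (initial).
Round 2 — checking thresholds:
  Cal: 1 of 1 neighbours ≥ 1, adopts the app.
  Nia: 1 of 1 neighbours ≥ 1, adopts the app.
Round 3 — no new adoptions; cascade stops.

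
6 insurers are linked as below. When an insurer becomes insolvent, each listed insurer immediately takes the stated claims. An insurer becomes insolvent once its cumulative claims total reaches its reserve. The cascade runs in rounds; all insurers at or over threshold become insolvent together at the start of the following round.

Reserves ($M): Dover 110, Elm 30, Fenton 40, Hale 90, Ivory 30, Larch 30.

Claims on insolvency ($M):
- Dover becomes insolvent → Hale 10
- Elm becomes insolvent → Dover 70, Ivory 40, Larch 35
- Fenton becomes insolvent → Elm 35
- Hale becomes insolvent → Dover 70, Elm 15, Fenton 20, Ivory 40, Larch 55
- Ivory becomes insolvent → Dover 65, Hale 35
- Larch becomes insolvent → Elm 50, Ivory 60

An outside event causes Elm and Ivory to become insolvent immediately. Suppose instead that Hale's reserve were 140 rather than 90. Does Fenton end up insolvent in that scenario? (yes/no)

With Hale's reserve at 140:
Round 1 — Elm, Ivory become insolvent (initial).
  Dover: +70+65 → 135 ≥ 110
  Hale: +35 → 35 < 140
  Larch: +35 → 35 ≥ 30
Round 2 — Dover, Larch become insolvent.
  Hale: +10 → 45 < 140
No further insolvencies.

no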